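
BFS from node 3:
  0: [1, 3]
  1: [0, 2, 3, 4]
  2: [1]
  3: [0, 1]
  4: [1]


Visit 3, enqueue [0, 1]
Visit 0, enqueue []
Visit 1, enqueue [2, 4]
Visit 2, enqueue []
Visit 4, enqueue []

BFS order: [3, 0, 1, 2, 4]


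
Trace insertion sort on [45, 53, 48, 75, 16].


Initial: [45, 53, 48, 75, 16]
Insert 53: [45, 53, 48, 75, 16]
Insert 48: [45, 48, 53, 75, 16]
Insert 75: [45, 48, 53, 75, 16]
Insert 16: [16, 45, 48, 53, 75]

Sorted: [16, 45, 48, 53, 75]


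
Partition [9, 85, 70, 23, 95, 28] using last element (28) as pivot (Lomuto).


Pivot: 28
  9 <= 28: advance i (no swap)
  23 <= 28: swap -> [9, 23, 70, 85, 95, 28]
Place pivot at 2: [9, 23, 28, 85, 95, 70]

Partitioned: [9, 23, 28, 85, 95, 70]


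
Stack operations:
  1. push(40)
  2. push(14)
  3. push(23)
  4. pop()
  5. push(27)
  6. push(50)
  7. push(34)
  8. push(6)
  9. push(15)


push(40) -> [40]
push(14) -> [40, 14]
push(23) -> [40, 14, 23]
pop()->23, [40, 14]
push(27) -> [40, 14, 27]
push(50) -> [40, 14, 27, 50]
push(34) -> [40, 14, 27, 50, 34]
push(6) -> [40, 14, 27, 50, 34, 6]
push(15) -> [40, 14, 27, 50, 34, 6, 15]

Final stack: [40, 14, 27, 50, 34, 6, 15]


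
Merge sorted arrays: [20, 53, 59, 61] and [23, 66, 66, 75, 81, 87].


Take 20 from A
Take 23 from B
Take 53 from A
Take 59 from A
Take 61 from A

Merged: [20, 23, 53, 59, 61, 66, 66, 75, 81, 87]


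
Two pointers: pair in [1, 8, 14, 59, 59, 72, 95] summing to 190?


lo=0(1)+hi=6(95)=96
lo=1(8)+hi=6(95)=103
lo=2(14)+hi=6(95)=109
lo=3(59)+hi=6(95)=154
lo=4(59)+hi=6(95)=154
lo=5(72)+hi=6(95)=167

No pair found


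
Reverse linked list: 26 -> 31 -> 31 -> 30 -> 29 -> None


Step 1: curr=26, set curr.next=prev(None) | reversed so far: 26
Step 2: curr=31, set curr.next=prev(26) | reversed so far: 31 -> 26
Step 3: curr=31, set curr.next=prev(31) | reversed so far: 31 -> 31 -> 26
Step 4: curr=30, set curr.next=prev(31) | reversed so far: 30 -> 31 -> 31 -> 26
Step 5: curr=29, set curr.next=prev(30) | reversed so far: 29 -> 30 -> 31 -> 31 -> 26

29 -> 30 -> 31 -> 31 -> 26 -> None


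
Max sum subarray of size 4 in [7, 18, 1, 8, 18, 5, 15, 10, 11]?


[0:4]: 34
[1:5]: 45
[2:6]: 32
[3:7]: 46
[4:8]: 48
[5:9]: 41

Max: 48 at [4:8]


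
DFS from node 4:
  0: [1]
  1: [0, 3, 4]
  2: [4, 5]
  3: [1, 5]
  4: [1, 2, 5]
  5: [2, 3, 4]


Visit 4, push [5, 2, 1]
Visit 1, push [3, 0]
Visit 0, push []
Visit 3, push [5]
Visit 5, push [2]
Visit 2, push []

DFS order: [4, 1, 0, 3, 5, 2]


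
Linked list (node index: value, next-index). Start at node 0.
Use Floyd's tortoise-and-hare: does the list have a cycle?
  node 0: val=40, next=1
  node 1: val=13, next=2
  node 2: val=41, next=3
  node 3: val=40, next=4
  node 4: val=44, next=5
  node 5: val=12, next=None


Floyd's tortoise (slow, +1) and hare (fast, +2):
  init: slow=0, fast=0
  step 1: slow=1, fast=2
  step 2: slow=2, fast=4
  step 3: fast 4->5->None, no cycle

Cycle: no


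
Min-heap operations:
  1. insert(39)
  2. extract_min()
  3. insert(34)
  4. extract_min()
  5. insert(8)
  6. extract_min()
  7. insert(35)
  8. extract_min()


insert(39) -> [39]
extract_min()->39, []
insert(34) -> [34]
extract_min()->34, []
insert(8) -> [8]
extract_min()->8, []
insert(35) -> [35]
extract_min()->35, []

Final heap: []


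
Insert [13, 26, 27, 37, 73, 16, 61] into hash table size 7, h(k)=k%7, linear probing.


Insert 13: h=6 -> slot 6
Insert 26: h=5 -> slot 5
Insert 27: h=6, 1 probes -> slot 0
Insert 37: h=2 -> slot 2
Insert 73: h=3 -> slot 3
Insert 16: h=2, 2 probes -> slot 4
Insert 61: h=5, 3 probes -> slot 1

Table: [27, 61, 37, 73, 16, 26, 13]


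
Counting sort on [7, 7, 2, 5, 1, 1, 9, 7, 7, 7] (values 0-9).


Input: [7, 7, 2, 5, 1, 1, 9, 7, 7, 7]
Counts: [0, 2, 1, 0, 0, 1, 0, 5, 0, 1]

Sorted: [1, 1, 2, 5, 7, 7, 7, 7, 7, 9]


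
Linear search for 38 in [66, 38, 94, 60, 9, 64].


i=0: 66!=38
i=1: 38==38 found!

Found at 1, 2 comps


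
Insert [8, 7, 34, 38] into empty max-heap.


Insert 8: [8]
Insert 7: [8, 7]
Insert 34: [34, 7, 8]
Insert 38: [38, 34, 8, 7]

Final heap: [38, 34, 8, 7]


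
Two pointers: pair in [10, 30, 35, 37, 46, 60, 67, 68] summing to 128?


lo=0(10)+hi=7(68)=78
lo=1(30)+hi=7(68)=98
lo=2(35)+hi=7(68)=103
lo=3(37)+hi=7(68)=105
lo=4(46)+hi=7(68)=114
lo=5(60)+hi=7(68)=128

Yes: 60+68=128


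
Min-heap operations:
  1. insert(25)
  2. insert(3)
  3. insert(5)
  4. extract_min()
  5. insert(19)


insert(25) -> [25]
insert(3) -> [3, 25]
insert(5) -> [3, 25, 5]
extract_min()->3, [5, 25]
insert(19) -> [5, 25, 19]

Final heap: [5, 25, 19]


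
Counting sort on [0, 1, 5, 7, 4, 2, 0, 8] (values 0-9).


Input: [0, 1, 5, 7, 4, 2, 0, 8]
Counts: [2, 1, 1, 0, 1, 1, 0, 1, 1, 0]

Sorted: [0, 0, 1, 2, 4, 5, 7, 8]


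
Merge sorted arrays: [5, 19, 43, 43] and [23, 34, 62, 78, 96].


Take 5 from A
Take 19 from A
Take 23 from B
Take 34 from B
Take 43 from A
Take 43 from A

Merged: [5, 19, 23, 34, 43, 43, 62, 78, 96]


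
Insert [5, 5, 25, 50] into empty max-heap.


Insert 5: [5]
Insert 5: [5, 5]
Insert 25: [25, 5, 5]
Insert 50: [50, 25, 5, 5]

Final heap: [50, 25, 5, 5]


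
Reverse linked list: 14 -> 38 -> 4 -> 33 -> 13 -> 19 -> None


Step 1: curr=14, set curr.next=prev(None) | reversed so far: 14
Step 2: curr=38, set curr.next=prev(14) | reversed so far: 38 -> 14
Step 3: curr=4, set curr.next=prev(38) | reversed so far: 4 -> 38 -> 14
Step 4: curr=33, set curr.next=prev(4) | reversed so far: 33 -> 4 -> 38 -> 14
Step 5: curr=13, set curr.next=prev(33) | reversed so far: 13 -> 33 -> 4 -> 38 -> 14
Step 6: curr=19, set curr.next=prev(13) | reversed so far: 19 -> 13 -> 33 -> 4 -> 38 -> 14

19 -> 13 -> 33 -> 4 -> 38 -> 14 -> None


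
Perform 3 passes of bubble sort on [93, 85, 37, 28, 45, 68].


Initial: [93, 85, 37, 28, 45, 68]
Pass 1: [85, 37, 28, 45, 68, 93] (5 swaps)
Pass 2: [37, 28, 45, 68, 85, 93] (4 swaps)
Pass 3: [28, 37, 45, 68, 85, 93] (1 swaps)

After 3 passes: [28, 37, 45, 68, 85, 93]


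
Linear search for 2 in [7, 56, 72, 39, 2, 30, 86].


i=0: 7!=2
i=1: 56!=2
i=2: 72!=2
i=3: 39!=2
i=4: 2==2 found!

Found at 4, 5 comps


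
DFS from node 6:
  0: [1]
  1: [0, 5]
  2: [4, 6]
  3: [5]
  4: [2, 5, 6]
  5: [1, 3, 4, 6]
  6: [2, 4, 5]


Visit 6, push [5, 4, 2]
Visit 2, push [4]
Visit 4, push [5]
Visit 5, push [3, 1]
Visit 1, push [0]
Visit 0, push []
Visit 3, push []

DFS order: [6, 2, 4, 5, 1, 0, 3]


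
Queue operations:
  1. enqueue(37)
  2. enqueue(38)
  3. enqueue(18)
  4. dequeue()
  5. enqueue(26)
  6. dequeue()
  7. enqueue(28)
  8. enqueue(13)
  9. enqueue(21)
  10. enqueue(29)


enqueue(37) -> [37]
enqueue(38) -> [37, 38]
enqueue(18) -> [37, 38, 18]
dequeue()->37, [38, 18]
enqueue(26) -> [38, 18, 26]
dequeue()->38, [18, 26]
enqueue(28) -> [18, 26, 28]
enqueue(13) -> [18, 26, 28, 13]
enqueue(21) -> [18, 26, 28, 13, 21]
enqueue(29) -> [18, 26, 28, 13, 21, 29]

Final queue: [18, 26, 28, 13, 21, 29]


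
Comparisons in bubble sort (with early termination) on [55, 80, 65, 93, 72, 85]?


Algorithm: bubble sort (with early termination)
Input: [55, 80, 65, 93, 72, 85]
Sorted: [55, 65, 72, 80, 85, 93]

12


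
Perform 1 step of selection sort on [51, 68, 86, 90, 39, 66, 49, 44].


Initial: [51, 68, 86, 90, 39, 66, 49, 44]
Step 1: min=39 at 4
  Swap: [39, 68, 86, 90, 51, 66, 49, 44]

After 1 step: [39, 68, 86, 90, 51, 66, 49, 44]


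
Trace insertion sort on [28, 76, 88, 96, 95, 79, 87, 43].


Initial: [28, 76, 88, 96, 95, 79, 87, 43]
Insert 76: [28, 76, 88, 96, 95, 79, 87, 43]
Insert 88: [28, 76, 88, 96, 95, 79, 87, 43]
Insert 96: [28, 76, 88, 96, 95, 79, 87, 43]
Insert 95: [28, 76, 88, 95, 96, 79, 87, 43]
Insert 79: [28, 76, 79, 88, 95, 96, 87, 43]
Insert 87: [28, 76, 79, 87, 88, 95, 96, 43]
Insert 43: [28, 43, 76, 79, 87, 88, 95, 96]

Sorted: [28, 43, 76, 79, 87, 88, 95, 96]


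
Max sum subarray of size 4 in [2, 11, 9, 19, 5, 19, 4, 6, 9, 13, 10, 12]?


[0:4]: 41
[1:5]: 44
[2:6]: 52
[3:7]: 47
[4:8]: 34
[5:9]: 38
[6:10]: 32
[7:11]: 38
[8:12]: 44

Max: 52 at [2:6]


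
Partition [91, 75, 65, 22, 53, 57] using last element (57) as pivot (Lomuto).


Pivot: 57
  22 <= 57: swap -> [22, 75, 65, 91, 53, 57]
  53 <= 57: swap -> [22, 53, 65, 91, 75, 57]
Place pivot at 2: [22, 53, 57, 91, 75, 65]

Partitioned: [22, 53, 57, 91, 75, 65]


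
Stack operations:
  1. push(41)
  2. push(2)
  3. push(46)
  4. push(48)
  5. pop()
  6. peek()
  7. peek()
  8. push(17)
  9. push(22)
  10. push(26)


push(41) -> [41]
push(2) -> [41, 2]
push(46) -> [41, 2, 46]
push(48) -> [41, 2, 46, 48]
pop()->48, [41, 2, 46]
peek()->46
peek()->46
push(17) -> [41, 2, 46, 17]
push(22) -> [41, 2, 46, 17, 22]
push(26) -> [41, 2, 46, 17, 22, 26]

Final stack: [41, 2, 46, 17, 22, 26]


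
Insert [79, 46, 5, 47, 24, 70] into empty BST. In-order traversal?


Insert 79: root
Insert 46: L from 79
Insert 5: L from 79 -> L from 46
Insert 47: L from 79 -> R from 46
Insert 24: L from 79 -> L from 46 -> R from 5
Insert 70: L from 79 -> R from 46 -> R from 47

In-order: [5, 24, 46, 47, 70, 79]


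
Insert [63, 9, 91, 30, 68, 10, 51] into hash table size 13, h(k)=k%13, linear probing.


Insert 63: h=11 -> slot 11
Insert 9: h=9 -> slot 9
Insert 91: h=0 -> slot 0
Insert 30: h=4 -> slot 4
Insert 68: h=3 -> slot 3
Insert 10: h=10 -> slot 10
Insert 51: h=12 -> slot 12

Table: [91, None, None, 68, 30, None, None, None, None, 9, 10, 63, 51]


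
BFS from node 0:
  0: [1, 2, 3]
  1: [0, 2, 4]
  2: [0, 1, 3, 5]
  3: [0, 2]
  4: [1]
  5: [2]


Visit 0, enqueue [1, 2, 3]
Visit 1, enqueue [4]
Visit 2, enqueue [5]
Visit 3, enqueue []
Visit 4, enqueue []
Visit 5, enqueue []

BFS order: [0, 1, 2, 3, 4, 5]


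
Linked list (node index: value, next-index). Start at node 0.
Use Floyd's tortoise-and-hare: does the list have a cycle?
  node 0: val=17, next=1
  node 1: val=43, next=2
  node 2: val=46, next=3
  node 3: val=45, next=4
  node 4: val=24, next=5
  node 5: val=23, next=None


Floyd's tortoise (slow, +1) and hare (fast, +2):
  init: slow=0, fast=0
  step 1: slow=1, fast=2
  step 2: slow=2, fast=4
  step 3: fast 4->5->None, no cycle

Cycle: no


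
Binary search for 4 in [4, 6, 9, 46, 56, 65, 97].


Step 1: lo=0, hi=6, mid=3, val=46
Step 2: lo=0, hi=2, mid=1, val=6
Step 3: lo=0, hi=0, mid=0, val=4

Found at index 0


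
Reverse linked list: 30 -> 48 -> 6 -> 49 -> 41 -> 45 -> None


Step 1: curr=30, set curr.next=prev(None) | reversed so far: 30
Step 2: curr=48, set curr.next=prev(30) | reversed so far: 48 -> 30
Step 3: curr=6, set curr.next=prev(48) | reversed so far: 6 -> 48 -> 30
Step 4: curr=49, set curr.next=prev(6) | reversed so far: 49 -> 6 -> 48 -> 30
Step 5: curr=41, set curr.next=prev(49) | reversed so far: 41 -> 49 -> 6 -> 48 -> 30
Step 6: curr=45, set curr.next=prev(41) | reversed so far: 45 -> 41 -> 49 -> 6 -> 48 -> 30

45 -> 41 -> 49 -> 6 -> 48 -> 30 -> None


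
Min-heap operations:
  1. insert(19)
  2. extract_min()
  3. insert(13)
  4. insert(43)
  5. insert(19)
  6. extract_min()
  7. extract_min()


insert(19) -> [19]
extract_min()->19, []
insert(13) -> [13]
insert(43) -> [13, 43]
insert(19) -> [13, 43, 19]
extract_min()->13, [19, 43]
extract_min()->19, [43]

Final heap: [43]


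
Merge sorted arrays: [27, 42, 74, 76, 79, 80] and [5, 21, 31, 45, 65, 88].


Take 5 from B
Take 21 from B
Take 27 from A
Take 31 from B
Take 42 from A
Take 45 from B
Take 65 from B
Take 74 from A
Take 76 from A
Take 79 from A
Take 80 from A

Merged: [5, 21, 27, 31, 42, 45, 65, 74, 76, 79, 80, 88]


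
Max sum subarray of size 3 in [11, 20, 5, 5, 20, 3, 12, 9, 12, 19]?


[0:3]: 36
[1:4]: 30
[2:5]: 30
[3:6]: 28
[4:7]: 35
[5:8]: 24
[6:9]: 33
[7:10]: 40

Max: 40 at [7:10]


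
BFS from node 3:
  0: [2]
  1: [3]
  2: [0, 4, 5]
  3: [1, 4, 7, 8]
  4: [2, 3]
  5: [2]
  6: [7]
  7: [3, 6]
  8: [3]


Visit 3, enqueue [1, 4, 7, 8]
Visit 1, enqueue []
Visit 4, enqueue [2]
Visit 7, enqueue [6]
Visit 8, enqueue []
Visit 2, enqueue [0, 5]
Visit 6, enqueue []
Visit 0, enqueue []
Visit 5, enqueue []

BFS order: [3, 1, 4, 7, 8, 2, 6, 0, 5]


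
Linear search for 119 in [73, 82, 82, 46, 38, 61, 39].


i=0: 73!=119
i=1: 82!=119
i=2: 82!=119
i=3: 46!=119
i=4: 38!=119
i=5: 61!=119
i=6: 39!=119

Not found, 7 comps


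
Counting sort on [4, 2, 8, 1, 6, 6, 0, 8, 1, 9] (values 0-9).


Input: [4, 2, 8, 1, 6, 6, 0, 8, 1, 9]
Counts: [1, 2, 1, 0, 1, 0, 2, 0, 2, 1]

Sorted: [0, 1, 1, 2, 4, 6, 6, 8, 8, 9]


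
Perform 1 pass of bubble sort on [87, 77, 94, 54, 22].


Initial: [87, 77, 94, 54, 22]
Pass 1: [77, 87, 54, 22, 94] (3 swaps)

After 1 pass: [77, 87, 54, 22, 94]


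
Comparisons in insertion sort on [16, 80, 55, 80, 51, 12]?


Algorithm: insertion sort
Input: [16, 80, 55, 80, 51, 12]
Sorted: [12, 16, 51, 55, 80, 80]

13


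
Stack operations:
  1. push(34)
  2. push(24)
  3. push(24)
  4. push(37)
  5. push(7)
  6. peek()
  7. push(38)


push(34) -> [34]
push(24) -> [34, 24]
push(24) -> [34, 24, 24]
push(37) -> [34, 24, 24, 37]
push(7) -> [34, 24, 24, 37, 7]
peek()->7
push(38) -> [34, 24, 24, 37, 7, 38]

Final stack: [34, 24, 24, 37, 7, 38]


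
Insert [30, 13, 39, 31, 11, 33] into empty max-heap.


Insert 30: [30]
Insert 13: [30, 13]
Insert 39: [39, 13, 30]
Insert 31: [39, 31, 30, 13]
Insert 11: [39, 31, 30, 13, 11]
Insert 33: [39, 31, 33, 13, 11, 30]

Final heap: [39, 31, 33, 13, 11, 30]


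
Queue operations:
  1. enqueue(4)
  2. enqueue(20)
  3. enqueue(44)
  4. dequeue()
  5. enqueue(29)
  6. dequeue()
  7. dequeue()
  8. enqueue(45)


enqueue(4) -> [4]
enqueue(20) -> [4, 20]
enqueue(44) -> [4, 20, 44]
dequeue()->4, [20, 44]
enqueue(29) -> [20, 44, 29]
dequeue()->20, [44, 29]
dequeue()->44, [29]
enqueue(45) -> [29, 45]

Final queue: [29, 45]


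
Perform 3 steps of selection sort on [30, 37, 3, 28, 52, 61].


Initial: [30, 37, 3, 28, 52, 61]
Step 1: min=3 at 2
  Swap: [3, 37, 30, 28, 52, 61]
Step 2: min=28 at 3
  Swap: [3, 28, 30, 37, 52, 61]
Step 3: min=30 at 2
  Swap: [3, 28, 30, 37, 52, 61]

After 3 steps: [3, 28, 30, 37, 52, 61]


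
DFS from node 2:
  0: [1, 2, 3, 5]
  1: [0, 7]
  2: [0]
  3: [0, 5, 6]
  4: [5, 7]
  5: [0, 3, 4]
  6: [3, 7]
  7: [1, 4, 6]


Visit 2, push [0]
Visit 0, push [5, 3, 1]
Visit 1, push [7]
Visit 7, push [6, 4]
Visit 4, push [5]
Visit 5, push [3]
Visit 3, push [6]
Visit 6, push []

DFS order: [2, 0, 1, 7, 4, 5, 3, 6]


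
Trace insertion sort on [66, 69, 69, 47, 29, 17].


Initial: [66, 69, 69, 47, 29, 17]
Insert 69: [66, 69, 69, 47, 29, 17]
Insert 69: [66, 69, 69, 47, 29, 17]
Insert 47: [47, 66, 69, 69, 29, 17]
Insert 29: [29, 47, 66, 69, 69, 17]
Insert 17: [17, 29, 47, 66, 69, 69]

Sorted: [17, 29, 47, 66, 69, 69]


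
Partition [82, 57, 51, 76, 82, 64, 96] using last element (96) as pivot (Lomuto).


Pivot: 96
  82 <= 96: advance i (no swap)
  57 <= 96: advance i (no swap)
  51 <= 96: advance i (no swap)
  76 <= 96: advance i (no swap)
  82 <= 96: advance i (no swap)
  64 <= 96: advance i (no swap)
Place pivot at 6: [82, 57, 51, 76, 82, 64, 96]

Partitioned: [82, 57, 51, 76, 82, 64, 96]


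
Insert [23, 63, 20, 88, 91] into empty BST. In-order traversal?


Insert 23: root
Insert 63: R from 23
Insert 20: L from 23
Insert 88: R from 23 -> R from 63
Insert 91: R from 23 -> R from 63 -> R from 88

In-order: [20, 23, 63, 88, 91]


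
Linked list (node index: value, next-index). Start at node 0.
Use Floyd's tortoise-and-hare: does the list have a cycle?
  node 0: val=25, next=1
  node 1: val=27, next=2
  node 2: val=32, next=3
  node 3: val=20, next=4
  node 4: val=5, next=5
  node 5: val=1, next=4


Floyd's tortoise (slow, +1) and hare (fast, +2):
  init: slow=0, fast=0
  step 1: slow=1, fast=2
  step 2: slow=2, fast=4
  step 3: slow=3, fast=4
  step 4: slow=4, fast=4
  slow == fast at node 4: cycle detected

Cycle: yes


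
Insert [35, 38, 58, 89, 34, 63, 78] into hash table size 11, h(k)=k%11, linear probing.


Insert 35: h=2 -> slot 2
Insert 38: h=5 -> slot 5
Insert 58: h=3 -> slot 3
Insert 89: h=1 -> slot 1
Insert 34: h=1, 3 probes -> slot 4
Insert 63: h=8 -> slot 8
Insert 78: h=1, 5 probes -> slot 6

Table: [None, 89, 35, 58, 34, 38, 78, None, 63, None, None]


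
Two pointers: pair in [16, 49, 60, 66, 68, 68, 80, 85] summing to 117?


lo=0(16)+hi=7(85)=101
lo=1(49)+hi=7(85)=134
lo=1(49)+hi=6(80)=129
lo=1(49)+hi=5(68)=117

Yes: 49+68=117


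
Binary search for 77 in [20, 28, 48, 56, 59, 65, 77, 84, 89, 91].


Step 1: lo=0, hi=9, mid=4, val=59
Step 2: lo=5, hi=9, mid=7, val=84
Step 3: lo=5, hi=6, mid=5, val=65
Step 4: lo=6, hi=6, mid=6, val=77

Found at index 6


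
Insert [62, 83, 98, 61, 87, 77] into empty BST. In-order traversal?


Insert 62: root
Insert 83: R from 62
Insert 98: R from 62 -> R from 83
Insert 61: L from 62
Insert 87: R from 62 -> R from 83 -> L from 98
Insert 77: R from 62 -> L from 83

In-order: [61, 62, 77, 83, 87, 98]


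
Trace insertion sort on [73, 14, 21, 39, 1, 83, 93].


Initial: [73, 14, 21, 39, 1, 83, 93]
Insert 14: [14, 73, 21, 39, 1, 83, 93]
Insert 21: [14, 21, 73, 39, 1, 83, 93]
Insert 39: [14, 21, 39, 73, 1, 83, 93]
Insert 1: [1, 14, 21, 39, 73, 83, 93]
Insert 83: [1, 14, 21, 39, 73, 83, 93]
Insert 93: [1, 14, 21, 39, 73, 83, 93]

Sorted: [1, 14, 21, 39, 73, 83, 93]


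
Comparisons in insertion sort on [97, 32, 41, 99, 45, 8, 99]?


Algorithm: insertion sort
Input: [97, 32, 41, 99, 45, 8, 99]
Sorted: [8, 32, 41, 45, 97, 99, 99]

13


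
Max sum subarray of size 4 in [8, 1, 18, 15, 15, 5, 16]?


[0:4]: 42
[1:5]: 49
[2:6]: 53
[3:7]: 51

Max: 53 at [2:6]


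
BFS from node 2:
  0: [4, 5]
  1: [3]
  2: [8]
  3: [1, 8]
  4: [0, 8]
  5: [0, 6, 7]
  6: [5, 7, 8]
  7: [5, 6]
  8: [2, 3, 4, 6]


Visit 2, enqueue [8]
Visit 8, enqueue [3, 4, 6]
Visit 3, enqueue [1]
Visit 4, enqueue [0]
Visit 6, enqueue [5, 7]
Visit 1, enqueue []
Visit 0, enqueue []
Visit 5, enqueue []
Visit 7, enqueue []

BFS order: [2, 8, 3, 4, 6, 1, 0, 5, 7]


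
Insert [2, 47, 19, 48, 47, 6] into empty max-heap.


Insert 2: [2]
Insert 47: [47, 2]
Insert 19: [47, 2, 19]
Insert 48: [48, 47, 19, 2]
Insert 47: [48, 47, 19, 2, 47]
Insert 6: [48, 47, 19, 2, 47, 6]

Final heap: [48, 47, 19, 2, 47, 6]


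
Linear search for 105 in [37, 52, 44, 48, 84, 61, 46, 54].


i=0: 37!=105
i=1: 52!=105
i=2: 44!=105
i=3: 48!=105
i=4: 84!=105
i=5: 61!=105
i=6: 46!=105
i=7: 54!=105

Not found, 8 comps


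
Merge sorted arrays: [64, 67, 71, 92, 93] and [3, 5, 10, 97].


Take 3 from B
Take 5 from B
Take 10 from B
Take 64 from A
Take 67 from A
Take 71 from A
Take 92 from A
Take 93 from A

Merged: [3, 5, 10, 64, 67, 71, 92, 93, 97]


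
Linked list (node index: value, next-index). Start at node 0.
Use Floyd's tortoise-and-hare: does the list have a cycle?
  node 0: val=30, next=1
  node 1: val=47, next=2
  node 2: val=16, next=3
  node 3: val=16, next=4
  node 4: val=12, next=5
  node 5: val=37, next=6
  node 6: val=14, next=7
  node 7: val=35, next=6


Floyd's tortoise (slow, +1) and hare (fast, +2):
  init: slow=0, fast=0
  step 1: slow=1, fast=2
  step 2: slow=2, fast=4
  step 3: slow=3, fast=6
  step 4: slow=4, fast=6
  step 5: slow=5, fast=6
  step 6: slow=6, fast=6
  slow == fast at node 6: cycle detected

Cycle: yes


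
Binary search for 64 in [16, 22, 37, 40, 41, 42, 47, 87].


Step 1: lo=0, hi=7, mid=3, val=40
Step 2: lo=4, hi=7, mid=5, val=42
Step 3: lo=6, hi=7, mid=6, val=47
Step 4: lo=7, hi=7, mid=7, val=87

Not found


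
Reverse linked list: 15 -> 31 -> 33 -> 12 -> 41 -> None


Step 1: curr=15, set curr.next=prev(None) | reversed so far: 15
Step 2: curr=31, set curr.next=prev(15) | reversed so far: 31 -> 15
Step 3: curr=33, set curr.next=prev(31) | reversed so far: 33 -> 31 -> 15
Step 4: curr=12, set curr.next=prev(33) | reversed so far: 12 -> 33 -> 31 -> 15
Step 5: curr=41, set curr.next=prev(12) | reversed so far: 41 -> 12 -> 33 -> 31 -> 15

41 -> 12 -> 33 -> 31 -> 15 -> None


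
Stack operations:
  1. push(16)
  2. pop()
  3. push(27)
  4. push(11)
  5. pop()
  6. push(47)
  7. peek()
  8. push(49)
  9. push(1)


push(16) -> [16]
pop()->16, []
push(27) -> [27]
push(11) -> [27, 11]
pop()->11, [27]
push(47) -> [27, 47]
peek()->47
push(49) -> [27, 47, 49]
push(1) -> [27, 47, 49, 1]

Final stack: [27, 47, 49, 1]


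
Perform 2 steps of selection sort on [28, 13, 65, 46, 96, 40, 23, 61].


Initial: [28, 13, 65, 46, 96, 40, 23, 61]
Step 1: min=13 at 1
  Swap: [13, 28, 65, 46, 96, 40, 23, 61]
Step 2: min=23 at 6
  Swap: [13, 23, 65, 46, 96, 40, 28, 61]

After 2 steps: [13, 23, 65, 46, 96, 40, 28, 61]


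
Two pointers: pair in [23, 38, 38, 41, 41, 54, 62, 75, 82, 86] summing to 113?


lo=0(23)+hi=9(86)=109
lo=1(38)+hi=9(86)=124
lo=1(38)+hi=8(82)=120
lo=1(38)+hi=7(75)=113

Yes: 38+75=113


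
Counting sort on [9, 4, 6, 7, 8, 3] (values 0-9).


Input: [9, 4, 6, 7, 8, 3]
Counts: [0, 0, 0, 1, 1, 0, 1, 1, 1, 1]

Sorted: [3, 4, 6, 7, 8, 9]


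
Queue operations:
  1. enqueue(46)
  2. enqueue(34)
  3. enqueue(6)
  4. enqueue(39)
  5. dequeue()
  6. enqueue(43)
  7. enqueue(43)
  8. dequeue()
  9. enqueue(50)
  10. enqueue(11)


enqueue(46) -> [46]
enqueue(34) -> [46, 34]
enqueue(6) -> [46, 34, 6]
enqueue(39) -> [46, 34, 6, 39]
dequeue()->46, [34, 6, 39]
enqueue(43) -> [34, 6, 39, 43]
enqueue(43) -> [34, 6, 39, 43, 43]
dequeue()->34, [6, 39, 43, 43]
enqueue(50) -> [6, 39, 43, 43, 50]
enqueue(11) -> [6, 39, 43, 43, 50, 11]

Final queue: [6, 39, 43, 43, 50, 11]


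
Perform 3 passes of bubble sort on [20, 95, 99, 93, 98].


Initial: [20, 95, 99, 93, 98]
Pass 1: [20, 95, 93, 98, 99] (2 swaps)
Pass 2: [20, 93, 95, 98, 99] (1 swaps)
Pass 3: [20, 93, 95, 98, 99] (0 swaps)

After 3 passes: [20, 93, 95, 98, 99]


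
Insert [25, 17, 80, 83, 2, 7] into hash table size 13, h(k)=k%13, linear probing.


Insert 25: h=12 -> slot 12
Insert 17: h=4 -> slot 4
Insert 80: h=2 -> slot 2
Insert 83: h=5 -> slot 5
Insert 2: h=2, 1 probes -> slot 3
Insert 7: h=7 -> slot 7

Table: [None, None, 80, 2, 17, 83, None, 7, None, None, None, None, 25]


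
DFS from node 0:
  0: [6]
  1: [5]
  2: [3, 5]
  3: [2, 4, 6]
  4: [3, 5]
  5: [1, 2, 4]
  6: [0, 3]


Visit 0, push [6]
Visit 6, push [3]
Visit 3, push [4, 2]
Visit 2, push [5]
Visit 5, push [4, 1]
Visit 1, push []
Visit 4, push []

DFS order: [0, 6, 3, 2, 5, 1, 4]


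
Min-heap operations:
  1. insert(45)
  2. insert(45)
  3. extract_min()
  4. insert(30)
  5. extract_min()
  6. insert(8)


insert(45) -> [45]
insert(45) -> [45, 45]
extract_min()->45, [45]
insert(30) -> [30, 45]
extract_min()->30, [45]
insert(8) -> [8, 45]

Final heap: [8, 45]


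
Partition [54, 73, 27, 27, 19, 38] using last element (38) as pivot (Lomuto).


Pivot: 38
  27 <= 38: swap -> [27, 73, 54, 27, 19, 38]
  27 <= 38: swap -> [27, 27, 54, 73, 19, 38]
  19 <= 38: swap -> [27, 27, 19, 73, 54, 38]
Place pivot at 3: [27, 27, 19, 38, 54, 73]

Partitioned: [27, 27, 19, 38, 54, 73]


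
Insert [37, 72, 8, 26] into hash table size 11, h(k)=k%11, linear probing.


Insert 37: h=4 -> slot 4
Insert 72: h=6 -> slot 6
Insert 8: h=8 -> slot 8
Insert 26: h=4, 1 probes -> slot 5

Table: [None, None, None, None, 37, 26, 72, None, 8, None, None]


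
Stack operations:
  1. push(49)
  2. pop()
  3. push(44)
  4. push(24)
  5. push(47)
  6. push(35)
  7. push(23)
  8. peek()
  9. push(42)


push(49) -> [49]
pop()->49, []
push(44) -> [44]
push(24) -> [44, 24]
push(47) -> [44, 24, 47]
push(35) -> [44, 24, 47, 35]
push(23) -> [44, 24, 47, 35, 23]
peek()->23
push(42) -> [44, 24, 47, 35, 23, 42]

Final stack: [44, 24, 47, 35, 23, 42]


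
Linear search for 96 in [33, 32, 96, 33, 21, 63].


i=0: 33!=96
i=1: 32!=96
i=2: 96==96 found!

Found at 2, 3 comps


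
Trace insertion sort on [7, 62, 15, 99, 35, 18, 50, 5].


Initial: [7, 62, 15, 99, 35, 18, 50, 5]
Insert 62: [7, 62, 15, 99, 35, 18, 50, 5]
Insert 15: [7, 15, 62, 99, 35, 18, 50, 5]
Insert 99: [7, 15, 62, 99, 35, 18, 50, 5]
Insert 35: [7, 15, 35, 62, 99, 18, 50, 5]
Insert 18: [7, 15, 18, 35, 62, 99, 50, 5]
Insert 50: [7, 15, 18, 35, 50, 62, 99, 5]
Insert 5: [5, 7, 15, 18, 35, 50, 62, 99]

Sorted: [5, 7, 15, 18, 35, 50, 62, 99]


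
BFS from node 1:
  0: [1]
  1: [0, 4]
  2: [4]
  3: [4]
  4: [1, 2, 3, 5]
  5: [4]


Visit 1, enqueue [0, 4]
Visit 0, enqueue []
Visit 4, enqueue [2, 3, 5]
Visit 2, enqueue []
Visit 3, enqueue []
Visit 5, enqueue []

BFS order: [1, 0, 4, 2, 3, 5]


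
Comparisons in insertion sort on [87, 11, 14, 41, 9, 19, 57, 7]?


Algorithm: insertion sort
Input: [87, 11, 14, 41, 9, 19, 57, 7]
Sorted: [7, 9, 11, 14, 19, 41, 57, 87]

21


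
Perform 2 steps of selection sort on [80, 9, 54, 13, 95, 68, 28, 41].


Initial: [80, 9, 54, 13, 95, 68, 28, 41]
Step 1: min=9 at 1
  Swap: [9, 80, 54, 13, 95, 68, 28, 41]
Step 2: min=13 at 3
  Swap: [9, 13, 54, 80, 95, 68, 28, 41]

After 2 steps: [9, 13, 54, 80, 95, 68, 28, 41]


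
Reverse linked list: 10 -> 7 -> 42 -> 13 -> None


Step 1: curr=10, set curr.next=prev(None) | reversed so far: 10
Step 2: curr=7, set curr.next=prev(10) | reversed so far: 7 -> 10
Step 3: curr=42, set curr.next=prev(7) | reversed so far: 42 -> 7 -> 10
Step 4: curr=13, set curr.next=prev(42) | reversed so far: 13 -> 42 -> 7 -> 10

13 -> 42 -> 7 -> 10 -> None


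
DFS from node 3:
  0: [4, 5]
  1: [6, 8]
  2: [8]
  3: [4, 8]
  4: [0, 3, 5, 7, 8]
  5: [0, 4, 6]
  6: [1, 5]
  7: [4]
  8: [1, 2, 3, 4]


Visit 3, push [8, 4]
Visit 4, push [8, 7, 5, 0]
Visit 0, push [5]
Visit 5, push [6]
Visit 6, push [1]
Visit 1, push [8]
Visit 8, push [2]
Visit 2, push []
Visit 7, push []

DFS order: [3, 4, 0, 5, 6, 1, 8, 2, 7]


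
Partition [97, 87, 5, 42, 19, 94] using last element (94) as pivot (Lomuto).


Pivot: 94
  87 <= 94: swap -> [87, 97, 5, 42, 19, 94]
  5 <= 94: swap -> [87, 5, 97, 42, 19, 94]
  42 <= 94: swap -> [87, 5, 42, 97, 19, 94]
  19 <= 94: swap -> [87, 5, 42, 19, 97, 94]
Place pivot at 4: [87, 5, 42, 19, 94, 97]

Partitioned: [87, 5, 42, 19, 94, 97]


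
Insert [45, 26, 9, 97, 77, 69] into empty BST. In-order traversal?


Insert 45: root
Insert 26: L from 45
Insert 9: L from 45 -> L from 26
Insert 97: R from 45
Insert 77: R from 45 -> L from 97
Insert 69: R from 45 -> L from 97 -> L from 77

In-order: [9, 26, 45, 69, 77, 97]


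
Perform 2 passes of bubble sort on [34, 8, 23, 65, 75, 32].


Initial: [34, 8, 23, 65, 75, 32]
Pass 1: [8, 23, 34, 65, 32, 75] (3 swaps)
Pass 2: [8, 23, 34, 32, 65, 75] (1 swaps)

After 2 passes: [8, 23, 34, 32, 65, 75]


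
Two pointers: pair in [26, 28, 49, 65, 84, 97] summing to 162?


lo=0(26)+hi=5(97)=123
lo=1(28)+hi=5(97)=125
lo=2(49)+hi=5(97)=146
lo=3(65)+hi=5(97)=162

Yes: 65+97=162


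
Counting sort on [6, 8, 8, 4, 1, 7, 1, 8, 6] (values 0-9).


Input: [6, 8, 8, 4, 1, 7, 1, 8, 6]
Counts: [0, 2, 0, 0, 1, 0, 2, 1, 3, 0]

Sorted: [1, 1, 4, 6, 6, 7, 8, 8, 8]


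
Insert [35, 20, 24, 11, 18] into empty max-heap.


Insert 35: [35]
Insert 20: [35, 20]
Insert 24: [35, 20, 24]
Insert 11: [35, 20, 24, 11]
Insert 18: [35, 20, 24, 11, 18]

Final heap: [35, 20, 24, 11, 18]


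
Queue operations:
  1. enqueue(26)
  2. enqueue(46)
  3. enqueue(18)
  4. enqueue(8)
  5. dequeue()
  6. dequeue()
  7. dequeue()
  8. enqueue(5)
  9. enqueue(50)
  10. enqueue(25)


enqueue(26) -> [26]
enqueue(46) -> [26, 46]
enqueue(18) -> [26, 46, 18]
enqueue(8) -> [26, 46, 18, 8]
dequeue()->26, [46, 18, 8]
dequeue()->46, [18, 8]
dequeue()->18, [8]
enqueue(5) -> [8, 5]
enqueue(50) -> [8, 5, 50]
enqueue(25) -> [8, 5, 50, 25]

Final queue: [8, 5, 50, 25]


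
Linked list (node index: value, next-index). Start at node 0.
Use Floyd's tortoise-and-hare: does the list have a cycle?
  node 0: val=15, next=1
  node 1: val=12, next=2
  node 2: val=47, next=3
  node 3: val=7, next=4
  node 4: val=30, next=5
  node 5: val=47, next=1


Floyd's tortoise (slow, +1) and hare (fast, +2):
  init: slow=0, fast=0
  step 1: slow=1, fast=2
  step 2: slow=2, fast=4
  step 3: slow=3, fast=1
  step 4: slow=4, fast=3
  step 5: slow=5, fast=5
  slow == fast at node 5: cycle detected

Cycle: yes


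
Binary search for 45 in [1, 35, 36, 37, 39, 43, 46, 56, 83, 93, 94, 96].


Step 1: lo=0, hi=11, mid=5, val=43
Step 2: lo=6, hi=11, mid=8, val=83
Step 3: lo=6, hi=7, mid=6, val=46

Not found


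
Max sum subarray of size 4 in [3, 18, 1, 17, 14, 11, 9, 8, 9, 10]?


[0:4]: 39
[1:5]: 50
[2:6]: 43
[3:7]: 51
[4:8]: 42
[5:9]: 37
[6:10]: 36

Max: 51 at [3:7]


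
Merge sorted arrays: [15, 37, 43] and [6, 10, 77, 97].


Take 6 from B
Take 10 from B
Take 15 from A
Take 37 from A
Take 43 from A

Merged: [6, 10, 15, 37, 43, 77, 97]


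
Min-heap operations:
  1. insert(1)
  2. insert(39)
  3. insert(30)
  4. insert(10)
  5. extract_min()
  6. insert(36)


insert(1) -> [1]
insert(39) -> [1, 39]
insert(30) -> [1, 39, 30]
insert(10) -> [1, 10, 30, 39]
extract_min()->1, [10, 39, 30]
insert(36) -> [10, 36, 30, 39]

Final heap: [10, 36, 30, 39]


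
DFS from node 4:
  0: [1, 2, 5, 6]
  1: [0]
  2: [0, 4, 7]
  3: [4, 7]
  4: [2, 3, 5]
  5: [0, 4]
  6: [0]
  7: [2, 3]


Visit 4, push [5, 3, 2]
Visit 2, push [7, 0]
Visit 0, push [6, 5, 1]
Visit 1, push []
Visit 5, push []
Visit 6, push []
Visit 7, push [3]
Visit 3, push []

DFS order: [4, 2, 0, 1, 5, 6, 7, 3]


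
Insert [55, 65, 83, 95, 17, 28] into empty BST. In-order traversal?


Insert 55: root
Insert 65: R from 55
Insert 83: R from 55 -> R from 65
Insert 95: R from 55 -> R from 65 -> R from 83
Insert 17: L from 55
Insert 28: L from 55 -> R from 17

In-order: [17, 28, 55, 65, 83, 95]


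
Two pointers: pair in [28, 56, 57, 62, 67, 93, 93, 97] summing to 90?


lo=0(28)+hi=7(97)=125
lo=0(28)+hi=6(93)=121
lo=0(28)+hi=5(93)=121
lo=0(28)+hi=4(67)=95
lo=0(28)+hi=3(62)=90

Yes: 28+62=90


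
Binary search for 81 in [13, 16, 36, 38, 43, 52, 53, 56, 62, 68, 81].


Step 1: lo=0, hi=10, mid=5, val=52
Step 2: lo=6, hi=10, mid=8, val=62
Step 3: lo=9, hi=10, mid=9, val=68
Step 4: lo=10, hi=10, mid=10, val=81

Found at index 10


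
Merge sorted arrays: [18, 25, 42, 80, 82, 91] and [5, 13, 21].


Take 5 from B
Take 13 from B
Take 18 from A
Take 21 from B

Merged: [5, 13, 18, 21, 25, 42, 80, 82, 91]


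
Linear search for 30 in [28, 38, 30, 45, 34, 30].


i=0: 28!=30
i=1: 38!=30
i=2: 30==30 found!

Found at 2, 3 comps


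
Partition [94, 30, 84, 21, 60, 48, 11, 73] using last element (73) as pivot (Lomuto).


Pivot: 73
  30 <= 73: swap -> [30, 94, 84, 21, 60, 48, 11, 73]
  21 <= 73: swap -> [30, 21, 84, 94, 60, 48, 11, 73]
  60 <= 73: swap -> [30, 21, 60, 94, 84, 48, 11, 73]
  48 <= 73: swap -> [30, 21, 60, 48, 84, 94, 11, 73]
  11 <= 73: swap -> [30, 21, 60, 48, 11, 94, 84, 73]
Place pivot at 5: [30, 21, 60, 48, 11, 73, 84, 94]

Partitioned: [30, 21, 60, 48, 11, 73, 84, 94]


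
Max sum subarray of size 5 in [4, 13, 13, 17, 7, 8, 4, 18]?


[0:5]: 54
[1:6]: 58
[2:7]: 49
[3:8]: 54

Max: 58 at [1:6]


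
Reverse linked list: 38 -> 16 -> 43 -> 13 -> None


Step 1: curr=38, set curr.next=prev(None) | reversed so far: 38
Step 2: curr=16, set curr.next=prev(38) | reversed so far: 16 -> 38
Step 3: curr=43, set curr.next=prev(16) | reversed so far: 43 -> 16 -> 38
Step 4: curr=13, set curr.next=prev(43) | reversed so far: 13 -> 43 -> 16 -> 38

13 -> 43 -> 16 -> 38 -> None


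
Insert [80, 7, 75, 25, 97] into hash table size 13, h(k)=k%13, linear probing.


Insert 80: h=2 -> slot 2
Insert 7: h=7 -> slot 7
Insert 75: h=10 -> slot 10
Insert 25: h=12 -> slot 12
Insert 97: h=6 -> slot 6

Table: [None, None, 80, None, None, None, 97, 7, None, None, 75, None, 25]


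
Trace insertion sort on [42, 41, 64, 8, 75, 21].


Initial: [42, 41, 64, 8, 75, 21]
Insert 41: [41, 42, 64, 8, 75, 21]
Insert 64: [41, 42, 64, 8, 75, 21]
Insert 8: [8, 41, 42, 64, 75, 21]
Insert 75: [8, 41, 42, 64, 75, 21]
Insert 21: [8, 21, 41, 42, 64, 75]

Sorted: [8, 21, 41, 42, 64, 75]


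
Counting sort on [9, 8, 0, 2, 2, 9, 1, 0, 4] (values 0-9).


Input: [9, 8, 0, 2, 2, 9, 1, 0, 4]
Counts: [2, 1, 2, 0, 1, 0, 0, 0, 1, 2]

Sorted: [0, 0, 1, 2, 2, 4, 8, 9, 9]


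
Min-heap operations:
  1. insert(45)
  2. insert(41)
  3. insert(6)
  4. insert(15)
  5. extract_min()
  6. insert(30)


insert(45) -> [45]
insert(41) -> [41, 45]
insert(6) -> [6, 45, 41]
insert(15) -> [6, 15, 41, 45]
extract_min()->6, [15, 45, 41]
insert(30) -> [15, 30, 41, 45]

Final heap: [15, 30, 41, 45]


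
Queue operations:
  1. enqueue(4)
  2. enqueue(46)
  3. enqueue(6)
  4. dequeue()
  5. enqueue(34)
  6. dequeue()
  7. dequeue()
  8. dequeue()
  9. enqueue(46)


enqueue(4) -> [4]
enqueue(46) -> [4, 46]
enqueue(6) -> [4, 46, 6]
dequeue()->4, [46, 6]
enqueue(34) -> [46, 6, 34]
dequeue()->46, [6, 34]
dequeue()->6, [34]
dequeue()->34, []
enqueue(46) -> [46]

Final queue: [46]


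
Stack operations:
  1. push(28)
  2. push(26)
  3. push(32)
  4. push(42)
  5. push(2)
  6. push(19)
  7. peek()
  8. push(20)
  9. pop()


push(28) -> [28]
push(26) -> [28, 26]
push(32) -> [28, 26, 32]
push(42) -> [28, 26, 32, 42]
push(2) -> [28, 26, 32, 42, 2]
push(19) -> [28, 26, 32, 42, 2, 19]
peek()->19
push(20) -> [28, 26, 32, 42, 2, 19, 20]
pop()->20, [28, 26, 32, 42, 2, 19]

Final stack: [28, 26, 32, 42, 2, 19]


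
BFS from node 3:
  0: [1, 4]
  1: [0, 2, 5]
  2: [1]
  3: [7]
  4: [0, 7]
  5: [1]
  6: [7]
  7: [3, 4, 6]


Visit 3, enqueue [7]
Visit 7, enqueue [4, 6]
Visit 4, enqueue [0]
Visit 6, enqueue []
Visit 0, enqueue [1]
Visit 1, enqueue [2, 5]
Visit 2, enqueue []
Visit 5, enqueue []

BFS order: [3, 7, 4, 6, 0, 1, 2, 5]


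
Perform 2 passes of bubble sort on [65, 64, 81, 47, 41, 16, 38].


Initial: [65, 64, 81, 47, 41, 16, 38]
Pass 1: [64, 65, 47, 41, 16, 38, 81] (5 swaps)
Pass 2: [64, 47, 41, 16, 38, 65, 81] (4 swaps)

After 2 passes: [64, 47, 41, 16, 38, 65, 81]


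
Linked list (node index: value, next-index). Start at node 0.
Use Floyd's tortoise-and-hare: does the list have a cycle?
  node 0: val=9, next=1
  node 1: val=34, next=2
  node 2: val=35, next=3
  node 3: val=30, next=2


Floyd's tortoise (slow, +1) and hare (fast, +2):
  init: slow=0, fast=0
  step 1: slow=1, fast=2
  step 2: slow=2, fast=2
  slow == fast at node 2: cycle detected

Cycle: yes


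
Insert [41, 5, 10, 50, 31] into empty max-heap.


Insert 41: [41]
Insert 5: [41, 5]
Insert 10: [41, 5, 10]
Insert 50: [50, 41, 10, 5]
Insert 31: [50, 41, 10, 5, 31]

Final heap: [50, 41, 10, 5, 31]


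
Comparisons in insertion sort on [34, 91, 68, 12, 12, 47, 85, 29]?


Algorithm: insertion sort
Input: [34, 91, 68, 12, 12, 47, 85, 29]
Sorted: [12, 12, 29, 34, 47, 68, 85, 91]

21


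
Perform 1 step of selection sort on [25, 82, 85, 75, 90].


Initial: [25, 82, 85, 75, 90]
Step 1: min=25 at 0
  Swap: [25, 82, 85, 75, 90]

After 1 step: [25, 82, 85, 75, 90]


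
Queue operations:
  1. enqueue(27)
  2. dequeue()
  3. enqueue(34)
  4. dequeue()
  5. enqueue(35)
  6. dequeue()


enqueue(27) -> [27]
dequeue()->27, []
enqueue(34) -> [34]
dequeue()->34, []
enqueue(35) -> [35]
dequeue()->35, []

Final queue: []


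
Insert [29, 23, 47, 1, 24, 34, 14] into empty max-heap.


Insert 29: [29]
Insert 23: [29, 23]
Insert 47: [47, 23, 29]
Insert 1: [47, 23, 29, 1]
Insert 24: [47, 24, 29, 1, 23]
Insert 34: [47, 24, 34, 1, 23, 29]
Insert 14: [47, 24, 34, 1, 23, 29, 14]

Final heap: [47, 24, 34, 1, 23, 29, 14]


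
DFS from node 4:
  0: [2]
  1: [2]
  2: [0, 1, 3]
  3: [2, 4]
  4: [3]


Visit 4, push [3]
Visit 3, push [2]
Visit 2, push [1, 0]
Visit 0, push []
Visit 1, push []

DFS order: [4, 3, 2, 0, 1]


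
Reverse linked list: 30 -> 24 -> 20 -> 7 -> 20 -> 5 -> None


Step 1: curr=30, set curr.next=prev(None) | reversed so far: 30
Step 2: curr=24, set curr.next=prev(30) | reversed so far: 24 -> 30
Step 3: curr=20, set curr.next=prev(24) | reversed so far: 20 -> 24 -> 30
Step 4: curr=7, set curr.next=prev(20) | reversed so far: 7 -> 20 -> 24 -> 30
Step 5: curr=20, set curr.next=prev(7) | reversed so far: 20 -> 7 -> 20 -> 24 -> 30
Step 6: curr=5, set curr.next=prev(20) | reversed so far: 5 -> 20 -> 7 -> 20 -> 24 -> 30

5 -> 20 -> 7 -> 20 -> 24 -> 30 -> None


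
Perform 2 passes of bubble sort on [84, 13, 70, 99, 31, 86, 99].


Initial: [84, 13, 70, 99, 31, 86, 99]
Pass 1: [13, 70, 84, 31, 86, 99, 99] (4 swaps)
Pass 2: [13, 70, 31, 84, 86, 99, 99] (1 swaps)

After 2 passes: [13, 70, 31, 84, 86, 99, 99]


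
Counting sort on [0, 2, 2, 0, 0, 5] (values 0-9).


Input: [0, 2, 2, 0, 0, 5]
Counts: [3, 0, 2, 0, 0, 1, 0, 0, 0, 0]

Sorted: [0, 0, 0, 2, 2, 5]


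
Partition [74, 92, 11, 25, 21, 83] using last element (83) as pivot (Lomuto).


Pivot: 83
  74 <= 83: advance i (no swap)
  11 <= 83: swap -> [74, 11, 92, 25, 21, 83]
  25 <= 83: swap -> [74, 11, 25, 92, 21, 83]
  21 <= 83: swap -> [74, 11, 25, 21, 92, 83]
Place pivot at 4: [74, 11, 25, 21, 83, 92]

Partitioned: [74, 11, 25, 21, 83, 92]


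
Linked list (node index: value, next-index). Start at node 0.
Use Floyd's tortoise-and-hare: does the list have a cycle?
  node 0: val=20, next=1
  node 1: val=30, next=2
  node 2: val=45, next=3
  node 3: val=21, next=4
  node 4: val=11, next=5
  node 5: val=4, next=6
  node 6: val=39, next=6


Floyd's tortoise (slow, +1) and hare (fast, +2):
  init: slow=0, fast=0
  step 1: slow=1, fast=2
  step 2: slow=2, fast=4
  step 3: slow=3, fast=6
  step 4: slow=4, fast=6
  step 5: slow=5, fast=6
  step 6: slow=6, fast=6
  slow == fast at node 6: cycle detected

Cycle: yes


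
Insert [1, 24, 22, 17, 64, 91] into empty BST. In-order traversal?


Insert 1: root
Insert 24: R from 1
Insert 22: R from 1 -> L from 24
Insert 17: R from 1 -> L from 24 -> L from 22
Insert 64: R from 1 -> R from 24
Insert 91: R from 1 -> R from 24 -> R from 64

In-order: [1, 17, 22, 24, 64, 91]


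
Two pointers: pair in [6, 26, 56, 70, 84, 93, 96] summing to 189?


lo=0(6)+hi=6(96)=102
lo=1(26)+hi=6(96)=122
lo=2(56)+hi=6(96)=152
lo=3(70)+hi=6(96)=166
lo=4(84)+hi=6(96)=180
lo=5(93)+hi=6(96)=189

Yes: 93+96=189


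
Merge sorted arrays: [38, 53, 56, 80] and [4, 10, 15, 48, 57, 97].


Take 4 from B
Take 10 from B
Take 15 from B
Take 38 from A
Take 48 from B
Take 53 from A
Take 56 from A
Take 57 from B
Take 80 from A

Merged: [4, 10, 15, 38, 48, 53, 56, 57, 80, 97]


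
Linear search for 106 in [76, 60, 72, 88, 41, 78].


i=0: 76!=106
i=1: 60!=106
i=2: 72!=106
i=3: 88!=106
i=4: 41!=106
i=5: 78!=106

Not found, 6 comps


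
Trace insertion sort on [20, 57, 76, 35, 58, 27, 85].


Initial: [20, 57, 76, 35, 58, 27, 85]
Insert 57: [20, 57, 76, 35, 58, 27, 85]
Insert 76: [20, 57, 76, 35, 58, 27, 85]
Insert 35: [20, 35, 57, 76, 58, 27, 85]
Insert 58: [20, 35, 57, 58, 76, 27, 85]
Insert 27: [20, 27, 35, 57, 58, 76, 85]
Insert 85: [20, 27, 35, 57, 58, 76, 85]

Sorted: [20, 27, 35, 57, 58, 76, 85]


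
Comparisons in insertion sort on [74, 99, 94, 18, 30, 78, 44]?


Algorithm: insertion sort
Input: [74, 99, 94, 18, 30, 78, 44]
Sorted: [18, 30, 44, 74, 78, 94, 99]

18


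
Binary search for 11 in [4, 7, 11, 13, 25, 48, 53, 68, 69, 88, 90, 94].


Step 1: lo=0, hi=11, mid=5, val=48
Step 2: lo=0, hi=4, mid=2, val=11

Found at index 2


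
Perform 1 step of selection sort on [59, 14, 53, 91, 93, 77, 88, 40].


Initial: [59, 14, 53, 91, 93, 77, 88, 40]
Step 1: min=14 at 1
  Swap: [14, 59, 53, 91, 93, 77, 88, 40]

After 1 step: [14, 59, 53, 91, 93, 77, 88, 40]


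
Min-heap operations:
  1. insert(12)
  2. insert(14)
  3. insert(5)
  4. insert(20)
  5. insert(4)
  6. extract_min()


insert(12) -> [12]
insert(14) -> [12, 14]
insert(5) -> [5, 14, 12]
insert(20) -> [5, 14, 12, 20]
insert(4) -> [4, 5, 12, 20, 14]
extract_min()->4, [5, 14, 12, 20]

Final heap: [5, 14, 12, 20]


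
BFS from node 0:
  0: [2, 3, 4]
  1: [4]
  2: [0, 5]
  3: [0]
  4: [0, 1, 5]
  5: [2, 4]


Visit 0, enqueue [2, 3, 4]
Visit 2, enqueue [5]
Visit 3, enqueue []
Visit 4, enqueue [1]
Visit 5, enqueue []
Visit 1, enqueue []

BFS order: [0, 2, 3, 4, 5, 1]
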